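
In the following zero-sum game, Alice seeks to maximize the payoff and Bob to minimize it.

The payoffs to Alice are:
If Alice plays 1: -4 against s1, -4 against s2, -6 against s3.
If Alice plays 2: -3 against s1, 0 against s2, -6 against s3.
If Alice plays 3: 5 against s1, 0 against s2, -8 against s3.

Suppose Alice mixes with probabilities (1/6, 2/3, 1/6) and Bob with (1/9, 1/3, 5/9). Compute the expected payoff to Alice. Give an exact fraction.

Against (1/9, 1/3, 5/9), each row's expected payoff is 1: -46/9; 2: -11/3; 3: -35/9.
Taking the (1/6, 2/3, 1/6)-weighted average: (1/6)·(-46/9) + (2/3)·(-11/3) + (1/6)·(-35/9) = -71/18.

-71/18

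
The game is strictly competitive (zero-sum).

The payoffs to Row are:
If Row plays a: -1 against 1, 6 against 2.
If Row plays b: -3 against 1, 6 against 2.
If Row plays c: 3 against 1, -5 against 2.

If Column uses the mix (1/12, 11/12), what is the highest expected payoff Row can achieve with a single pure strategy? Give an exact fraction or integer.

a: (-1)·(1/12) + (6)·(11/12) = 65/12.
b: (-3)·(1/12) + (6)·(11/12) = 21/4.
c: (3)·(1/12) + (-5)·(11/12) = -13/3.
The best pure response is a with expected payoff 65/12.

65/12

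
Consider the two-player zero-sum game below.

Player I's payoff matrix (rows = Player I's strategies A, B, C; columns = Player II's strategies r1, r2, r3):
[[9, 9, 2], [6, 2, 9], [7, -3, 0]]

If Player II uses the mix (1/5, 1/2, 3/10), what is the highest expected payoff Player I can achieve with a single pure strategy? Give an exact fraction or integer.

69/10

A: (9)·(1/5) + (9)·(1/2) + (2)·(3/10) = 69/10.
B: (6)·(1/5) + (2)·(1/2) + (9)·(3/10) = 49/10.
C: (7)·(1/5) + (-3)·(1/2) + (0)·(3/10) = -1/10.
The best pure response is A with expected payoff 69/10.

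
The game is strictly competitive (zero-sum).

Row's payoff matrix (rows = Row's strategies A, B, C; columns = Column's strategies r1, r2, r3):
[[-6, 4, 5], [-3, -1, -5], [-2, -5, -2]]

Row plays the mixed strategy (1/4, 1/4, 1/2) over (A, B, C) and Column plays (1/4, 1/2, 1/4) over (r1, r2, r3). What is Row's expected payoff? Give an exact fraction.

Against (1/4, 1/2, 1/4), each row's expected payoff is A: 7/4; B: -5/2; C: -7/2.
Taking the (1/4, 1/4, 1/2)-weighted average: (1/4)·(7/4) + (1/4)·(-5/2) + (1/2)·(-7/2) = -31/16.

-31/16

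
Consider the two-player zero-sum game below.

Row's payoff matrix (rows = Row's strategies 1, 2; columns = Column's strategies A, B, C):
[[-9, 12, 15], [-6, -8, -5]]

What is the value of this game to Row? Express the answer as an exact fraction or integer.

Column C is strictly dominated by B for Column (it gives Row more in every row).
The remaining 2×2 game on (1, 2) × (A, B) has no saddle point. Let Row play 1 with probability p; indifference gives −9p − 6(1−p) = 12p − 8(1−p), so p = 2/23.
Similarly Column's optimal q on A is 20/23, and the value is -9·(20/23) + (12)·(3/23) = -144/23.

-144/23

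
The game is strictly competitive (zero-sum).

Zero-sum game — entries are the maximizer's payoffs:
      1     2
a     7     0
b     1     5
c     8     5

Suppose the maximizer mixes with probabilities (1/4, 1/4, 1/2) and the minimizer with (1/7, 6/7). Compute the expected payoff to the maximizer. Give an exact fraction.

57/14

Against (1/7, 6/7), each row's expected payoff is a: 1; b: 31/7; c: 38/7.
Taking the (1/4, 1/4, 1/2)-weighted average: (1/4)·(1) + (1/4)·(31/7) + (1/2)·(38/7) = 57/14.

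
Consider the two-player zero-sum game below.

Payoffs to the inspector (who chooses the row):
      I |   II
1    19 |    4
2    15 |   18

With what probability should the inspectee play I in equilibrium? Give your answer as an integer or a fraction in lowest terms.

7/9

Row minima are 4 and 15, so the inspector's maximin is 15; column maxima are 19 and 18, so the inspectee's minimax is 18. These differ, so the equilibrium is in mixed strategies.
Let the inspectee play I with probability q. The inspector is indifferent when 19q + 4(1−q) = 15q + 18(1−q), giving q = 7/9.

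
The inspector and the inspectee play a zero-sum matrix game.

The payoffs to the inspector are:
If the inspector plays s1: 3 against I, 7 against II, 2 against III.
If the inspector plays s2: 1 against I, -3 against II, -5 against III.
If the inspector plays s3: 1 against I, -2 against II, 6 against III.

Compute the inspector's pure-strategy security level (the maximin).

2

The worst-case payoff for each row is s1: 2, s2: -5, s3: -2.
The best of these is 2.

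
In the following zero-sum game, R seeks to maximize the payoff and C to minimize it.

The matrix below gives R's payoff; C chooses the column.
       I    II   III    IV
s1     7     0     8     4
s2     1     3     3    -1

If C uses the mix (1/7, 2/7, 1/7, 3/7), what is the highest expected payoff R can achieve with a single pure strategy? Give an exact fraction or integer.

s1: (7)·(1/7) + (0)·(2/7) + (8)·(1/7) + (4)·(3/7) = 27/7.
s2: (1)·(1/7) + (3)·(2/7) + (3)·(1/7) + (-1)·(3/7) = 1.
The best pure response is s1 with expected payoff 27/7.

27/7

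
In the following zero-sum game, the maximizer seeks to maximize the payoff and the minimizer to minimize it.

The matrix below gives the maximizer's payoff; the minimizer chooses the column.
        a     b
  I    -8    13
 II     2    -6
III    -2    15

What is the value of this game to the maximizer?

18/25

Row I is strictly dominated by row III, so the maximizer never plays it.
The remaining 2×2 game on (II, III) × (a, b) has no saddle point. Let the maximizer play II with probability p; indifference gives 2p − 2(1−p) = −6p + 15(1−p), so p = 17/25.
Similarly the minimizer's optimal q on a is 21/25, and the value is 2·(21/25) + (-6)·(4/25) = 18/25.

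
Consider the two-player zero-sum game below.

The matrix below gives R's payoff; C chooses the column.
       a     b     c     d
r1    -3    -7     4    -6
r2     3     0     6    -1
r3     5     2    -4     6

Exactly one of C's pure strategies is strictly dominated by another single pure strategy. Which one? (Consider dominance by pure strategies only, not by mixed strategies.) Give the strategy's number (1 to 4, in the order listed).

C prefers columns that give R less. Compare a with b: -7 < -3, 0 < 3, 2 < 5.
So b strictly dominates a for C; a is strictly dominated.

1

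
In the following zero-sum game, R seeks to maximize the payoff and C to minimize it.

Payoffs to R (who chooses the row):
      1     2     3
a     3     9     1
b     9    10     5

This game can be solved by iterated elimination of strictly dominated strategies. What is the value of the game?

5

Column 1 is strictly dominated by 3 for C (1<3, 5<9); eliminate 1.
Row a is strictly dominated by row b (10>9, 5>1); eliminate a.
Column 2 is strictly dominated by 3 for C (5<10); eliminate 2.
Only (b, 3) remains, with payoff 5.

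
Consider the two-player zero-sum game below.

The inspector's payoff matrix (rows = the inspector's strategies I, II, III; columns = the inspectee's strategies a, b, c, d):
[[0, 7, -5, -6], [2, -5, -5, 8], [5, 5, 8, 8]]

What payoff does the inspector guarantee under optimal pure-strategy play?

Row minima: -6, -5, 5 → the inspector's maximin is 5.
Column maxima: 5, 7, 8, 8 → the inspectee's minimax is 5.
They coincide at (III, a), so the value is 5.

5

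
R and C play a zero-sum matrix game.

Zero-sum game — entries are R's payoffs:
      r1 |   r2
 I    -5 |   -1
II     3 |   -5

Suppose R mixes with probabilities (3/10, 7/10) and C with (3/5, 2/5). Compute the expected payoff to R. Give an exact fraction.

-29/25

Against (3/5, 2/5), each row's expected payoff is I: -17/5; II: -1/5.
Taking the (3/10, 7/10)-weighted average: (3/10)·(-17/5) + (7/10)·(-1/5) = -29/25.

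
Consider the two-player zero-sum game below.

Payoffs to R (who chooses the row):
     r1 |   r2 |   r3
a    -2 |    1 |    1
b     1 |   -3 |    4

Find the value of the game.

-5/7

Column r3 is strictly dominated by r1 for C (it gives R more in every row).
The remaining 2×2 game on (a, b) × (r1, r2) has no saddle point. Let R play a with probability p; indifference gives −2p + (1−p) = p − 3(1−p), so p = 4/7.
Similarly C's optimal q on r1 is 4/7, and the value is -2·(4/7) + (1)·(3/7) = -5/7.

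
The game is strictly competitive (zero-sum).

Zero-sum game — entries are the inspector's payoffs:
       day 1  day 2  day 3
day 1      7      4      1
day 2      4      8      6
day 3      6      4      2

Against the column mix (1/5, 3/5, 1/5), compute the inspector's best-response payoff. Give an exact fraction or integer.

day 1: (7)·(1/5) + (4)·(3/5) + (1)·(1/5) = 4.
day 2: (4)·(1/5) + (8)·(3/5) + (6)·(1/5) = 34/5.
day 3: (6)·(1/5) + (4)·(3/5) + (2)·(1/5) = 4.
The best pure response is day 2 with expected payoff 34/5.

34/5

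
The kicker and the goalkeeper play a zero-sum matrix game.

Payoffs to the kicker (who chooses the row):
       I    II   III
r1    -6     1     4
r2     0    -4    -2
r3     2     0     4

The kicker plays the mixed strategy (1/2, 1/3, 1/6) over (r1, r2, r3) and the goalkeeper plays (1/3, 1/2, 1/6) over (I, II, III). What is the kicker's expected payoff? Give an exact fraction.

-35/36

Against (1/3, 1/2, 1/6), each row's expected payoff is r1: -5/6; r2: -7/3; r3: 4/3.
Taking the (1/2, 1/3, 1/6)-weighted average: (1/2)·(-5/6) + (1/3)·(-7/3) + (1/6)·(4/3) = -35/36.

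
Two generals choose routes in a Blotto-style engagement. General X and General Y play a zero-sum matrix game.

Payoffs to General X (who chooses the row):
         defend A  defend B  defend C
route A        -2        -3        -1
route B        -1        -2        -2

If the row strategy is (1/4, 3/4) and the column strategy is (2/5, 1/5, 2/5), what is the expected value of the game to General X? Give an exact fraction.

-33/20

Against (2/5, 1/5, 2/5), each row's expected payoff is route A: -9/5; route B: -8/5.
Taking the (1/4, 3/4)-weighted average: (1/4)·(-9/5) + (3/4)·(-8/5) = -33/20.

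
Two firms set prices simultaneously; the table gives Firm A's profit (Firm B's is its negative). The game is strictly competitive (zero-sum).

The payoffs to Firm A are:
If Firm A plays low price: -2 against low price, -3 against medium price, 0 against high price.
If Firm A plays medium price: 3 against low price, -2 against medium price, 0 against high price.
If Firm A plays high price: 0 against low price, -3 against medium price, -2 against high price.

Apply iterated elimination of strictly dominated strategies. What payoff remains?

Row high price is strictly dominated by row medium price (3>0, -2>-3, 0>-2); eliminate high price.
Column low price is strictly dominated by medium price for Firm B (-3<-2, -2<3); eliminate low price.
Column high price is strictly dominated by medium price for Firm B (-3<0, -2<0); eliminate high price.
Row low price is strictly dominated by row medium price (-2>-3); eliminate low price.
Only (medium price, medium price) remains, with payoff -2.

-2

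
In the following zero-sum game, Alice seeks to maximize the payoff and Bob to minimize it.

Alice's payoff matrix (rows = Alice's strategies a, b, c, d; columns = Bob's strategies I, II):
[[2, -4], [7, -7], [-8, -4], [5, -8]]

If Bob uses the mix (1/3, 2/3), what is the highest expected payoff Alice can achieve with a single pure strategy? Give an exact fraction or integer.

-2

a: (2)·(1/3) + (-4)·(2/3) = -2.
b: (7)·(1/3) + (-7)·(2/3) = -7/3.
c: (-8)·(1/3) + (-4)·(2/3) = -16/3.
d: (5)·(1/3) + (-8)·(2/3) = -11/3.
The best pure response is a with expected payoff -2.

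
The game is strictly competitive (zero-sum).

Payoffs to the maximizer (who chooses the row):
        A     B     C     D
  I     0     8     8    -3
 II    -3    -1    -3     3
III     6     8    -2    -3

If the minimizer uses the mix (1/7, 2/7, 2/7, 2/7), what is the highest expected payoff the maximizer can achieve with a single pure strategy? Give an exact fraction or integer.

I: (0)·(1/7) + (8)·(2/7) + (8)·(2/7) + (-3)·(2/7) = 26/7.
II: (-3)·(1/7) + (-1)·(2/7) + (-3)·(2/7) + (3)·(2/7) = -5/7.
III: (6)·(1/7) + (8)·(2/7) + (-2)·(2/7) + (-3)·(2/7) = 12/7.
The best pure response is I with expected payoff 26/7.

26/7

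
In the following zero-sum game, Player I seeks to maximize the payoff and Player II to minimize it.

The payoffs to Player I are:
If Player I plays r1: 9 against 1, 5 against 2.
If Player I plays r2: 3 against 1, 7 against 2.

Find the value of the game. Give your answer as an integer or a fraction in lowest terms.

6

Row minima are 5 and 3, so Player I's maximin is 5; column maxima are 9 and 7, so Player II's minimax is 7. These differ, so the equilibrium is in mixed strategies.
Let Player I play r1 with probability p. Player II is indifferent when 9p + 3(1−p) = 5p + 7(1−p), giving p = 1/2.
Let Player II play 1 with probability q. Player I is indifferent when 9q + 5(1−q) = 3q + 7(1−q), giving q = 1/4.
The value is 9·(1/4) + (5)·(3/4) = 6.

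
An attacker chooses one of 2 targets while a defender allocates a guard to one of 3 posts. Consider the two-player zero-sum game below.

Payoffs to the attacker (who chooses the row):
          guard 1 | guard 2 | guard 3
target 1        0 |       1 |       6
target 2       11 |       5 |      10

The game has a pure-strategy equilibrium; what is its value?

5

Row minima: 0, 5 → the attacker's maximin is 5.
Column maxima: 11, 5, 10 → the defender's minimax is 5.
They coincide at (target 2, guard 2), so the value is 5.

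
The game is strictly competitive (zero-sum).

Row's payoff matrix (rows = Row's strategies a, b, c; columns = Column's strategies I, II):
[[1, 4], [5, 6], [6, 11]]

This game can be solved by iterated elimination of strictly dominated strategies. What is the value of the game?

6

Row b is strictly dominated by row c (6>5, 11>6); eliminate b.
Row a is strictly dominated by row c (6>1, 11>4); eliminate a.
Column II is strictly dominated by I for Column (6<11); eliminate II.
Only (c, I) remains, with payoff 6.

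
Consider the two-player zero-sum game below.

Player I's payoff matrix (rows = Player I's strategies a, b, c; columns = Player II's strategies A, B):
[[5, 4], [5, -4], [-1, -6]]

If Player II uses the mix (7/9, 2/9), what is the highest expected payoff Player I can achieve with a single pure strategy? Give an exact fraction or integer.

43/9

a: (5)·(7/9) + (4)·(2/9) = 43/9.
b: (5)·(7/9) + (-4)·(2/9) = 3.
c: (-1)·(7/9) + (-6)·(2/9) = -19/9.
The best pure response is a with expected payoff 43/9.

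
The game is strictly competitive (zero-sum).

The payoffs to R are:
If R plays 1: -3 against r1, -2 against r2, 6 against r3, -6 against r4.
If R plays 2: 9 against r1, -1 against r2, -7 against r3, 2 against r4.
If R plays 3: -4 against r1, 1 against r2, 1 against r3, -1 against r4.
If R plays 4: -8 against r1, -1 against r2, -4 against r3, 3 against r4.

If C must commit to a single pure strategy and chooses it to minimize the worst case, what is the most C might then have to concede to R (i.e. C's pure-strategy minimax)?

1

The worst case (largest entry) in each column is r1: 9, r2: 1, r3: 6, r4: 3.
The best (smallest) of these is 1.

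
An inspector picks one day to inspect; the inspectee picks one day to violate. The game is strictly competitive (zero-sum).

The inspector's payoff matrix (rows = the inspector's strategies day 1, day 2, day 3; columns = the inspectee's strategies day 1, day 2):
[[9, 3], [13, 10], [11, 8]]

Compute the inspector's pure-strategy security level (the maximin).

The worst-case payoff for each row is day 1: 3, day 2: 10, day 3: 8.
The best of these is 10.

10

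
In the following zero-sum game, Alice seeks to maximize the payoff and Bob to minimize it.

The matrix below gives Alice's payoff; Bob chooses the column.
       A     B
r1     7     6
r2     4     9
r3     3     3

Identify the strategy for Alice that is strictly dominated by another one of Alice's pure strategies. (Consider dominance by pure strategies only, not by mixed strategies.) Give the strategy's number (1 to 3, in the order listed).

Compare r3 with r1: 7 > 3, 6 > 3.
So r1 strictly dominates r3 for Alice; r3 is strictly dominated.

3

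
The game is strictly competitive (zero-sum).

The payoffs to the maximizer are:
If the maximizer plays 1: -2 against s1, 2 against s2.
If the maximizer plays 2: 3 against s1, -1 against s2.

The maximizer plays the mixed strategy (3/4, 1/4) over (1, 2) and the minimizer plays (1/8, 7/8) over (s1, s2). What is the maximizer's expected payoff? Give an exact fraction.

Against (1/8, 7/8), each row's expected payoff is 1: 3/2; 2: -1/2.
Taking the (3/4, 1/4)-weighted average: (3/4)·(3/2) + (1/4)·(-1/2) = 1.

1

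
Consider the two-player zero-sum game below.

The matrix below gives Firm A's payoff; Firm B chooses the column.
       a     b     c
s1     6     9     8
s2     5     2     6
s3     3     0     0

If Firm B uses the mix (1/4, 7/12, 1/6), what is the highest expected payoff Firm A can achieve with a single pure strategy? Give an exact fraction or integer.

s1: (6)·(1/4) + (9)·(7/12) + (8)·(1/6) = 97/12.
s2: (5)·(1/4) + (2)·(7/12) + (6)·(1/6) = 41/12.
s3: (3)·(1/4) + (0)·(7/12) + (0)·(1/6) = 3/4.
The best pure response is s1 with expected payoff 97/12.

97/12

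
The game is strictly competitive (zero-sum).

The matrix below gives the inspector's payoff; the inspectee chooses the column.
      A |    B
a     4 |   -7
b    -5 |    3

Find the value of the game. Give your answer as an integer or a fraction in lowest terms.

Row minima are -7 and -5, so the inspector's maximin is -5; column maxima are 4 and 3, so the inspectee's minimax is 3. These differ, so the equilibrium is in mixed strategies.
Let the inspector play a with probability p. The inspectee is indifferent when 4p − 5(1−p) = −7p + 3(1−p), giving p = 8/19.
Let the inspectee play A with probability q. The inspector is indifferent when 4q − 7(1−q) = −5q + 3(1−q), giving q = 10/19.
The value is 4·(10/19) + (-7)·(9/19) = -23/19.

-23/19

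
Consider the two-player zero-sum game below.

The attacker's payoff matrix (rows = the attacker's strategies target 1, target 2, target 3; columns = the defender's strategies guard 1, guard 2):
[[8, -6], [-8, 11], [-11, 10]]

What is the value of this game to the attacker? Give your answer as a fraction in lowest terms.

Row target 3 is strictly dominated by row target 2, so the attacker never plays it.
The remaining 2×2 game on (target 1, target 2) × (guard 1, guard 2) has no saddle point. Let the attacker play target 1 with probability p; indifference gives 8p − 8(1−p) = −6p + 11(1−p), so p = 19/33.
Similarly the defender's optimal q on guard 1 is 17/33, and the value is 8·(17/33) + (-6)·(16/33) = 40/33.

40/33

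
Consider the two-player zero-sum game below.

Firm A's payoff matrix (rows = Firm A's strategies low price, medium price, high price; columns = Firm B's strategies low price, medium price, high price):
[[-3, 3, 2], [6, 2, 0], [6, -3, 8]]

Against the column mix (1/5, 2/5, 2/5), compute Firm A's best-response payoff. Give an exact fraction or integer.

low price: (-3)·(1/5) + (3)·(2/5) + (2)·(2/5) = 7/5.
medium price: (6)·(1/5) + (2)·(2/5) + (0)·(2/5) = 2.
high price: (6)·(1/5) + (-3)·(2/5) + (8)·(2/5) = 16/5.
The best pure response is high price with expected payoff 16/5.

16/5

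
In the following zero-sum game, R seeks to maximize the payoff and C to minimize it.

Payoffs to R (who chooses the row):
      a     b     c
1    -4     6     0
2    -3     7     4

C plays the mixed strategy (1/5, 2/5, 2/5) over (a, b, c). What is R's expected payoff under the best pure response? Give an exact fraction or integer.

19/5

1: (-4)·(1/5) + (6)·(2/5) + (0)·(2/5) = 8/5.
2: (-3)·(1/5) + (7)·(2/5) + (4)·(2/5) = 19/5.
The best pure response is 2 with expected payoff 19/5.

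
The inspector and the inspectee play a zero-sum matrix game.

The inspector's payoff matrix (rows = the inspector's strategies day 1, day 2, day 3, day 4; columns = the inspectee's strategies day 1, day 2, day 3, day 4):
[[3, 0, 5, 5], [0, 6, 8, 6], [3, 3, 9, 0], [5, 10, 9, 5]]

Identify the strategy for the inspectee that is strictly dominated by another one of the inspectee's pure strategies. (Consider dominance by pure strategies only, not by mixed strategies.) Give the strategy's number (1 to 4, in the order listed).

3

The inspectee prefers columns that give the inspector less. Compare day 3 with day 1: 3 < 5, 0 < 8, 3 < 9, 5 < 9.
So day 1 strictly dominates day 3 for the inspectee; day 3 is strictly dominated.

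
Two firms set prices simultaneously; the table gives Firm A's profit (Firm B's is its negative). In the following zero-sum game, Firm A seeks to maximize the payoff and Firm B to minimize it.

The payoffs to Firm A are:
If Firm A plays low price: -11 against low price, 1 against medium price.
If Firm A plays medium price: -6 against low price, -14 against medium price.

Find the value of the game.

Row minima are -11 and -14, so Firm A's maximin is -11; column maxima are -6 and 1, so Firm B's minimax is -6. These differ, so the equilibrium is in mixed strategies.
Let Firm A play low price with probability p. Firm B is indifferent when −11p − 6(1−p) = p − 14(1−p), giving p = 2/5.
Let Firm B play low price with probability q. Firm A is indifferent when −11q + (1−q) = −6q − 14(1−q), giving q = 3/4.
The value is -11·(3/4) + (1)·(1/4) = -8.

-8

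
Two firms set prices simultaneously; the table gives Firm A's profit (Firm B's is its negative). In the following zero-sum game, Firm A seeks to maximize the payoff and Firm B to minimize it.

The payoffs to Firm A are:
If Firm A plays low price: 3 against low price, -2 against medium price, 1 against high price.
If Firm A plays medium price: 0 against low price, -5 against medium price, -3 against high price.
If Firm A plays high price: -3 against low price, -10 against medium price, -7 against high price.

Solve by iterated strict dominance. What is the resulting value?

Column high price is strictly dominated by medium price for Firm B (-2<1, -5<-3, -10<-7); eliminate high price.
Column low price is strictly dominated by medium price for Firm B (-2<3, -5<0, -10<-3); eliminate low price.
Row medium price is strictly dominated by row low price (-2>-5); eliminate medium price.
Row high price is strictly dominated by row low price (-2>-10); eliminate high price.
Only (low price, medium price) remains, with payoff -2.

-2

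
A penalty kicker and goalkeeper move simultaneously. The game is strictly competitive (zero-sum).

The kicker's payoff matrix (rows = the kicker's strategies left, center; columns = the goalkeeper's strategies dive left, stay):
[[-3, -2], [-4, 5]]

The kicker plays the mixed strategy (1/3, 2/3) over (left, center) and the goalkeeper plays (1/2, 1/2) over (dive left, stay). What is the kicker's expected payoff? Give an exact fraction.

Against (1/2, 1/2), each row's expected payoff is left: -5/2; center: 1/2.
Taking the (1/3, 2/3)-weighted average: (1/3)·(-5/2) + (2/3)·(1/2) = -1/2.

-1/2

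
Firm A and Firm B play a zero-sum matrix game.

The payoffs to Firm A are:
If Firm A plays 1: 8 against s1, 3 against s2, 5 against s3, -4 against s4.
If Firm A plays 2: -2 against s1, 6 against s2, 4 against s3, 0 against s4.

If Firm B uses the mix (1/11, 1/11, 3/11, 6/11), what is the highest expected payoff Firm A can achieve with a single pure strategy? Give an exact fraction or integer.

16/11

1: (8)·(1/11) + (3)·(1/11) + (5)·(3/11) + (-4)·(6/11) = 2/11.
2: (-2)·(1/11) + (6)·(1/11) + (4)·(3/11) + (0)·(6/11) = 16/11.
The best pure response is 2 with expected payoff 16/11.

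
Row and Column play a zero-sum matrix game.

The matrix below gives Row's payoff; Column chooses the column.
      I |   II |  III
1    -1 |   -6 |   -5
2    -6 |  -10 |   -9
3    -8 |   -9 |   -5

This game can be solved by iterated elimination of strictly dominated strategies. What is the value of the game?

-6

Row 2 is strictly dominated by row 1 (-1>-6, -6>-10, -5>-9); eliminate 2.
Column III is strictly dominated by II for Column (-6<-5, -9<-5); eliminate III.
Row 3 is strictly dominated by row 1 (-1>-8, -6>-9); eliminate 3.
Column I is strictly dominated by II for Column (-6<-1); eliminate I.
Only (1, II) remains, with payoff -6.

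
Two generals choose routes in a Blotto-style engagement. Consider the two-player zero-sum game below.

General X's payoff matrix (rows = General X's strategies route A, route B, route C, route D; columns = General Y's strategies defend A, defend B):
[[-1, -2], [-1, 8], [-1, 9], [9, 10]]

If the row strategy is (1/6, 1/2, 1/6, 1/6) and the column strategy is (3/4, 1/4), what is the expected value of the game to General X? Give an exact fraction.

Against (3/4, 1/4), each row's expected payoff is route A: -5/4; route B: 5/4; route C: 3/2; route D: 37/4.
Taking the (1/6, 1/2, 1/6, 1/6)-weighted average: (1/6)·(-5/4) + (1/2)·(5/4) + (1/6)·(3/2) + (1/6)·(37/4) = 53/24.

53/24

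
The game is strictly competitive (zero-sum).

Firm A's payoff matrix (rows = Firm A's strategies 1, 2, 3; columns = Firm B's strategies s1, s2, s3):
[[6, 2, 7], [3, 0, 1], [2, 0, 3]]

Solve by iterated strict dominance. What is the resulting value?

Column s3 is strictly dominated by s2 for Firm B (2<7, 0<1, 0<3); eliminate s3.
Column s1 is strictly dominated by s2 for Firm B (2<6, 0<3, 0<2); eliminate s1.
Row 2 is strictly dominated by row 1 (2>0); eliminate 2.
Row 3 is strictly dominated by row 1 (2>0); eliminate 3.
Only (1, s2) remains, with payoff 2.

2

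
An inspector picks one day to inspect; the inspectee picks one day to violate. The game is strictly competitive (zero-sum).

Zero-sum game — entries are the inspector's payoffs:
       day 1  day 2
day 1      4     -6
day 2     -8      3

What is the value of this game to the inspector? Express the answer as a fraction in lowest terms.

Row minima are -6 and -8, so the inspector's maximin is -6; column maxima are 4 and 3, so the inspectee's minimax is 3. These differ, so the equilibrium is in mixed strategies.
Let the inspector play day 1 with probability p. The inspectee is indifferent when 4p − 8(1−p) = −6p + 3(1−p), giving p = 11/21.
Let the inspectee play day 1 with probability q. The inspector is indifferent when 4q − 6(1−q) = −8q + 3(1−q), giving q = 3/7.
The value is 4·(3/7) + (-6)·(4/7) = -12/7.

-12/7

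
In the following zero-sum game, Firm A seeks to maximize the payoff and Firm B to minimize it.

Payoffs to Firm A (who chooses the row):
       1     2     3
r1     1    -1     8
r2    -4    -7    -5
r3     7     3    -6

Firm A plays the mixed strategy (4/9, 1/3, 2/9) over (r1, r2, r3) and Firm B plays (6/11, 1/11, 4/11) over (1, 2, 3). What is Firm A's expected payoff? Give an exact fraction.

Against (6/11, 1/11, 4/11), each row's expected payoff is r1: 37/11; r2: -51/11; r3: 21/11.
Taking the (4/9, 1/3, 2/9)-weighted average: (4/9)·(37/11) + (1/3)·(-51/11) + (2/9)·(21/11) = 37/99.

37/99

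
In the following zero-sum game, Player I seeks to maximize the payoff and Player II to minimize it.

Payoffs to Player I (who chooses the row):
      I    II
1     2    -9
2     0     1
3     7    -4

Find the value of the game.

Row 1 is strictly dominated by row 3, so Player I never plays it.
The remaining 2×2 game on (2, 3) × (I, II) has no saddle point. Let Player I play 2 with probability p; indifference gives 7(1−p) = p − 4(1−p), so p = 11/12.
Similarly Player II's optimal q on I is 5/12, and the value is 0·(5/12) + (1)·(7/12) = 7/12.

7/12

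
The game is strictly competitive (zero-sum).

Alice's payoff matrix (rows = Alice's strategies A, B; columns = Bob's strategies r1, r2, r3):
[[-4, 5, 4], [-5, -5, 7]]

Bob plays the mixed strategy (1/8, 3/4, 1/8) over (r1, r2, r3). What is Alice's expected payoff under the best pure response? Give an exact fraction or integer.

A: (-4)·(1/8) + (5)·(3/4) + (4)·(1/8) = 15/4.
B: (-5)·(1/8) + (-5)·(3/4) + (7)·(1/8) = -7/2.
The best pure response is A with expected payoff 15/4.

15/4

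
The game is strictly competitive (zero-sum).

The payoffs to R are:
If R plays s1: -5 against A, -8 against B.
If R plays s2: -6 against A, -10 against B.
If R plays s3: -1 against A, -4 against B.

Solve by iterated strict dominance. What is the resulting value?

-4

Row s1 is strictly dominated by row s3 (-1>-5, -4>-8); eliminate s1.
Row s2 is strictly dominated by row s3 (-1>-6, -4>-10); eliminate s2.
Column A is strictly dominated by B for C (-4<-1); eliminate A.
Only (s3, B) remains, with payoff -4.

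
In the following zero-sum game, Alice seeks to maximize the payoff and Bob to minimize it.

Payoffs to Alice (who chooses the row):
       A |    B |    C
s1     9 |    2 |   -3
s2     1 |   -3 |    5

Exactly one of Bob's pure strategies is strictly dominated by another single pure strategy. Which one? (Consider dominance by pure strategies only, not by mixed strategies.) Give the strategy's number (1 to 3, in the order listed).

Bob prefers columns that give Alice less. Compare A with B: 2 < 9, -3 < 1.
So B strictly dominates A for Bob; A is strictly dominated.

1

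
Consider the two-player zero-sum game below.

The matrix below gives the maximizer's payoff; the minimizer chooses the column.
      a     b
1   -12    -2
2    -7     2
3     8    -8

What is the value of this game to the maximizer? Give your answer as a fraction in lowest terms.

-8/5

Row 1 is strictly dominated by row 2, so the maximizer never plays it.
The remaining 2×2 game on (2, 3) × (a, b) has no saddle point. Let the maximizer play 2 with probability p; indifference gives −7p + 8(1−p) = 2p − 8(1−p), so p = 16/25.
Similarly the minimizer's optimal q on a is 2/5, and the value is -7·(2/5) + (2)·(3/5) = -8/5.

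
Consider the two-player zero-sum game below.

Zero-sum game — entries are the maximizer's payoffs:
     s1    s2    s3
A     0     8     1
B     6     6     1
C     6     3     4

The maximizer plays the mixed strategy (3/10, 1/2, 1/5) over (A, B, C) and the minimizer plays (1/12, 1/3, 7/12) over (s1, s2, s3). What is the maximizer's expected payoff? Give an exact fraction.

197/60

Against (1/12, 1/3, 7/12), each row's expected payoff is A: 13/4; B: 37/12; C: 23/6.
Taking the (3/10, 1/2, 1/5)-weighted average: (3/10)·(13/4) + (1/2)·(37/12) + (1/5)·(23/6) = 197/60.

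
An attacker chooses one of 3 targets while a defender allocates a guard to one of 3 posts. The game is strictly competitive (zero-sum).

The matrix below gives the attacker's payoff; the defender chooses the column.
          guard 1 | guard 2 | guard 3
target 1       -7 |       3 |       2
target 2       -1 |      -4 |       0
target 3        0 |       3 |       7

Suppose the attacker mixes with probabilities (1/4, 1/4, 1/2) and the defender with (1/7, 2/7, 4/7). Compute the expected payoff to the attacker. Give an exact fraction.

Against (1/7, 2/7, 4/7), each row's expected payoff is target 1: 1; target 2: -9/7; target 3: 34/7.
Taking the (1/4, 1/4, 1/2)-weighted average: (1/4)·(1) + (1/4)·(-9/7) + (1/2)·(34/7) = 33/14.

33/14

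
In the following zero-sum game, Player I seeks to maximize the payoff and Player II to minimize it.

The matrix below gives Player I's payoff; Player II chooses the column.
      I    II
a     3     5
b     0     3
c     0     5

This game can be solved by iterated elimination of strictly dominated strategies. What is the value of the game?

3

Row b is strictly dominated by row a (3>0, 5>3); eliminate b.
Column II is strictly dominated by I for Player II (3<5, 0<5); eliminate II.
Row c is strictly dominated by row a (3>0); eliminate c.
Only (a, I) remains, with payoff 3.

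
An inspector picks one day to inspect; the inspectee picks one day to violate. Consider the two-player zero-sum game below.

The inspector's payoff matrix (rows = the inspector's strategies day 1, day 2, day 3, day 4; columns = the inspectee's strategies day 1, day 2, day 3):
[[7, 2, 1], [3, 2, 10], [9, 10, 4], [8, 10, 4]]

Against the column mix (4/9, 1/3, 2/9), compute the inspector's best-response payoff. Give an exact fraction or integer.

day 1: (7)·(4/9) + (2)·(1/3) + (1)·(2/9) = 4.
day 2: (3)·(4/9) + (2)·(1/3) + (10)·(2/9) = 38/9.
day 3: (9)·(4/9) + (10)·(1/3) + (4)·(2/9) = 74/9.
day 4: (8)·(4/9) + (10)·(1/3) + (4)·(2/9) = 70/9.
The best pure response is day 3 with expected payoff 74/9.

74/9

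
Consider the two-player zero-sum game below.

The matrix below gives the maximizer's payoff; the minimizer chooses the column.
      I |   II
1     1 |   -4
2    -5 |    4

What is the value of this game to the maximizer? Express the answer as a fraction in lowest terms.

-8/7

Row minima are -4 and -5, so the maximizer's maximin is -4; column maxima are 1 and 4, so the minimizer's minimax is 1. These differ, so the equilibrium is in mixed strategies.
Let the maximizer play 1 with probability p. The minimizer is indifferent when p − 5(1−p) = −4p + 4(1−p), giving p = 9/14.
Let the minimizer play I with probability q. The maximizer is indifferent when q − 4(1−q) = −5q + 4(1−q), giving q = 4/7.
The value is 1·(4/7) + (-4)·(3/7) = -8/7.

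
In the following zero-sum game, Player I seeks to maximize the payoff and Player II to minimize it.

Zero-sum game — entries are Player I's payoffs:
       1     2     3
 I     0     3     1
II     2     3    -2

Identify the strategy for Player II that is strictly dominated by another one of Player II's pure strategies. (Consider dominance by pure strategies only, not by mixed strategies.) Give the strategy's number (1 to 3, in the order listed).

Player II prefers columns that give Player I less. Compare 2 with 1: 0 < 3, 2 < 3.
So 1 strictly dominates 2 for Player II; 2 is strictly dominated.

2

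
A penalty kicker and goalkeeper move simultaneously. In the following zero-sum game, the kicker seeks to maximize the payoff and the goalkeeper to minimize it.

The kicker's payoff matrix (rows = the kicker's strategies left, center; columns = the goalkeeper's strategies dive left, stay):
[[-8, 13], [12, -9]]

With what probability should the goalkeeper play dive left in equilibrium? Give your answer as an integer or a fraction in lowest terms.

11/21

Row minima are -8 and -9, so the kicker's maximin is -8; column maxima are 12 and 13, so the goalkeeper's minimax is 12. These differ, so the equilibrium is in mixed strategies.
Let the goalkeeper play dive left with probability q. The kicker is indifferent when −8q + 13(1−q) = 12q − 9(1−q), giving q = 11/21.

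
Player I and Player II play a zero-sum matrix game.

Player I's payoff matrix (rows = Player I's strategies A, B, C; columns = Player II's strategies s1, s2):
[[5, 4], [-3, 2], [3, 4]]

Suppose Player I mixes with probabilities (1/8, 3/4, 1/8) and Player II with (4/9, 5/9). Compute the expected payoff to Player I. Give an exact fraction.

5/6

Against (4/9, 5/9), each row's expected payoff is A: 40/9; B: -2/9; C: 32/9.
Taking the (1/8, 3/4, 1/8)-weighted average: (1/8)·(40/9) + (3/4)·(-2/9) + (1/8)·(32/9) = 5/6.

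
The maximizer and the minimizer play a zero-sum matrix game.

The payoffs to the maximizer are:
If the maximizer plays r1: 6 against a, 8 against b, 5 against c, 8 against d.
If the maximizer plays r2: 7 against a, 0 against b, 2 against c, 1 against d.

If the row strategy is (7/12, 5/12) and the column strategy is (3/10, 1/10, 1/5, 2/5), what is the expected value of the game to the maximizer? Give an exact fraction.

Against (3/10, 1/10, 1/5, 2/5), each row's expected payoff is r1: 34/5; r2: 29/10.
Taking the (7/12, 5/12)-weighted average: (7/12)·(34/5) + (5/12)·(29/10) = 207/40.

207/40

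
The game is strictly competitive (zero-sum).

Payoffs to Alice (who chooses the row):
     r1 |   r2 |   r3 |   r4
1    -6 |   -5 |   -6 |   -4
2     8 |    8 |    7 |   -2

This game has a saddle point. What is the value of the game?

-2

Row minima: -6, -2 → Alice's maximin is -2.
Column maxima: 8, 8, 7, -2 → Bob's minimax is -2.
They coincide at (2, r4), so the value is -2.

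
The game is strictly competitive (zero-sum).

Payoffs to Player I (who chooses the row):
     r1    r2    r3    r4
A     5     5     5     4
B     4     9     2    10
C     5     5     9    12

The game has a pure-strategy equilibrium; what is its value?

Row minima: 4, 2, 5 → Player I's maximin is 5.
Column maxima: 5, 9, 9, 12 → Player II's minimax is 5.
They coincide at (C, r1), so the value is 5.

5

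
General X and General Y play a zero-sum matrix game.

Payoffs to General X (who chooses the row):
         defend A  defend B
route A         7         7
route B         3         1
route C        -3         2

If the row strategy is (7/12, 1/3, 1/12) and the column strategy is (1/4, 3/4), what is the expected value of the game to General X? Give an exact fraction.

223/48

Against (1/4, 3/4), each row's expected payoff is route A: 7; route B: 3/2; route C: 3/4.
Taking the (7/12, 1/3, 1/12)-weighted average: (7/12)·(7) + (1/3)·(3/2) + (1/12)·(3/4) = 223/48.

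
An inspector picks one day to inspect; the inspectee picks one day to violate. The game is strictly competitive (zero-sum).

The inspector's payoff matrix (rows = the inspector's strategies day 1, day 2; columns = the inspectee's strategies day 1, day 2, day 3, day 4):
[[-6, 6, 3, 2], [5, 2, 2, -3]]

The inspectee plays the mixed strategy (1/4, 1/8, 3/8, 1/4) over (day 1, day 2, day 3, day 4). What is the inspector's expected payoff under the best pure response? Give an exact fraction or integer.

day 1: (-6)·(1/4) + (6)·(1/8) + (3)·(3/8) + (2)·(1/4) = 7/8.
day 2: (5)·(1/4) + (2)·(1/8) + (2)·(3/8) + (-3)·(1/4) = 3/2.
The best pure response is day 2 with expected payoff 3/2.

3/2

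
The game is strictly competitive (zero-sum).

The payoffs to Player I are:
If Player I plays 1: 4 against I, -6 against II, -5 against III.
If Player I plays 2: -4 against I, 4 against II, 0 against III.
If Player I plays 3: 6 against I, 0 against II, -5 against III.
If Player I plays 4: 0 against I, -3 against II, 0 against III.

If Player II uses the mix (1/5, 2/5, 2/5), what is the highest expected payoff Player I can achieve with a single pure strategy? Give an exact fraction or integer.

1: (4)·(1/5) + (-6)·(2/5) + (-5)·(2/5) = -18/5.
2: (-4)·(1/5) + (4)·(2/5) + (0)·(2/5) = 4/5.
3: (6)·(1/5) + (0)·(2/5) + (-5)·(2/5) = -4/5.
4: (0)·(1/5) + (-3)·(2/5) + (0)·(2/5) = -6/5.
The best pure response is 2 with expected payoff 4/5.

4/5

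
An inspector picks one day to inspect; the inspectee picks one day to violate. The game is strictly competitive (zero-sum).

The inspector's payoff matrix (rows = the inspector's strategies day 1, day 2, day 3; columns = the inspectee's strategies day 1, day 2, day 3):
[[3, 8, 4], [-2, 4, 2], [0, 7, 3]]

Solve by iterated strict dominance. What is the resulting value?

3

Column day 3 is strictly dominated by day 1 for the inspectee (3<4, -2<2, 0<3); eliminate day 3.
Row day 3 is strictly dominated by row day 1 (3>0, 8>7); eliminate day 3.
Row day 2 is strictly dominated by row day 1 (3>-2, 8>4); eliminate day 2.
Column day 2 is strictly dominated by day 1 for the inspectee (3<8); eliminate day 2.
Only (day 1, day 1) remains, with payoff 3.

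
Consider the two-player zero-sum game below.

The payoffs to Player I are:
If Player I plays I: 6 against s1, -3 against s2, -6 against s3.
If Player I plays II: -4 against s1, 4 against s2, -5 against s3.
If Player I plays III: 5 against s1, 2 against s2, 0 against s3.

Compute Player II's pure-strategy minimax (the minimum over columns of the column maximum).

0

The worst case (largest entry) in each column is s1: 6, s2: 4, s3: 0.
The best (smallest) of these is 0.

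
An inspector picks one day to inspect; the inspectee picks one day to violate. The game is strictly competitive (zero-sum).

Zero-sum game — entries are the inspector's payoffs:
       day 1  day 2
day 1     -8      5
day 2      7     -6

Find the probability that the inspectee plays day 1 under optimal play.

11/26

Row minima are -8 and -6, so the inspector's maximin is -6; column maxima are 7 and 5, so the inspectee's minimax is 5. These differ, so the equilibrium is in mixed strategies.
Let the inspectee play day 1 with probability q. The inspector is indifferent when −8q + 5(1−q) = 7q − 6(1−q), giving q = 11/26.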